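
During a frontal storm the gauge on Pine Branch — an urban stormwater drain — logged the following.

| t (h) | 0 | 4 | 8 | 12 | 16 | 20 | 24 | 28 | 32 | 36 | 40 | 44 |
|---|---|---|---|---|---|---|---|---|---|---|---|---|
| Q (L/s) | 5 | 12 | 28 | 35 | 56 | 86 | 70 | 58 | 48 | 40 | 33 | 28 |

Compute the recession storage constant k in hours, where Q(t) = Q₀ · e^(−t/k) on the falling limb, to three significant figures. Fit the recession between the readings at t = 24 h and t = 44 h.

k ≈ 21.8 h

On the falling limb, Q drops from 70 to 28 L/s between t = 24 h and t = 44 h (Δt = 20 h).
k = −Δt / ln(Q₂/Q₁) = −20 / ln(28/70) = 21.8 h.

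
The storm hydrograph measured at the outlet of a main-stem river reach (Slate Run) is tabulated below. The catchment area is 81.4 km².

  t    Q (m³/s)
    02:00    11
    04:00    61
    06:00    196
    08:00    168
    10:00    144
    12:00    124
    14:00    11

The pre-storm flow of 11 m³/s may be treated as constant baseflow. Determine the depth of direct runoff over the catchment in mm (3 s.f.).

Direct runoff: 0.0, 50.0, 185.0, 157.0, 133.0, 113.0, 0.0 m³/s; ΣQ_DR = 638.0 m³/s.
V = ΣQ_DR · Δt = 638.0 × 7200 s = 4.594 × 10^6 m³.
Over A = 81.4 km², depth = V / A = 56.4 mm.

d ≈ 56.4 mm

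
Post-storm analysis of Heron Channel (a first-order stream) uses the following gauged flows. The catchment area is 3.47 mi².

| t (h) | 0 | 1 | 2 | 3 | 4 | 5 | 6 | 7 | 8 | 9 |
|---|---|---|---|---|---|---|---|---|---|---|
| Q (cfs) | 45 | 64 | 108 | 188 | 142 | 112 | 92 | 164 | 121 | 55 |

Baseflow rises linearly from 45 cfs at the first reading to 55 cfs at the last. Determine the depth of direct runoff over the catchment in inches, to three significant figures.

d ≈ 0.264 in

Direct runoff: 0.00, 17.89, 60.78, 139.67, 92.56, 61.44, 40.33, 111.22, 67.11, 0.00 cfs; ΣQ_DR = 591.0 cfs.
V = ΣQ_DR · Δt = 591.0 × 3600 s = 2.128 × 10^6 ft³.
Over A = 3.47 mi², depth = V / A = 0.264 in.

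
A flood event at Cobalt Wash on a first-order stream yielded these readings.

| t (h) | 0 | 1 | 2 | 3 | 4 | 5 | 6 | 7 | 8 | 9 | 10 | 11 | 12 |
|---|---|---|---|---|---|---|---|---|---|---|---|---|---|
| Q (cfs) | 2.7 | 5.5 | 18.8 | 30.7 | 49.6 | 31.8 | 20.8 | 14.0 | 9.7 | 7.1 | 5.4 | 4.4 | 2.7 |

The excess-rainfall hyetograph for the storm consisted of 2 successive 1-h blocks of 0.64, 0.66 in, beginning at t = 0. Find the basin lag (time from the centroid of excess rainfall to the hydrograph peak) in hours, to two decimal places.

t_L ≈ 2.99 h

Centroid of excess rainfall: t_c = Σ P_i·t̄_i / ΣP_i = 1.0077 h (block centres at 0.5, 1.5 h).
Hydrograph peak occurs at t = 4 h, so basin lag t_L = 4 − 1.0077 = 2.99 h.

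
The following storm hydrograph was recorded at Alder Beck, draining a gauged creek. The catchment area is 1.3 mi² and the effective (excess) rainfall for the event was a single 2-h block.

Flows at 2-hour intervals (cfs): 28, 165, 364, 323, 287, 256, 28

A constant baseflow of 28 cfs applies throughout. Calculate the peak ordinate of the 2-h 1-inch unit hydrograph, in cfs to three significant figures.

U_p ≈ 112 cfs

Direct runoff: 0.0, 137.0, 336.0, 295.0, 259.0, 228.0, 0.0 cfs; ΣQ_DR = 1255 cfs, peak = 336.0 cfs.
Runoff depth d = ΣQ_DR·Δt / A = 1255 × 7200 / (1.3 mi²) = 2.992 in.
The 1-inch UH is the DRH scaled by (1 in)/d, so U_p = 336.0 × 1/2.992 = 112 cfs.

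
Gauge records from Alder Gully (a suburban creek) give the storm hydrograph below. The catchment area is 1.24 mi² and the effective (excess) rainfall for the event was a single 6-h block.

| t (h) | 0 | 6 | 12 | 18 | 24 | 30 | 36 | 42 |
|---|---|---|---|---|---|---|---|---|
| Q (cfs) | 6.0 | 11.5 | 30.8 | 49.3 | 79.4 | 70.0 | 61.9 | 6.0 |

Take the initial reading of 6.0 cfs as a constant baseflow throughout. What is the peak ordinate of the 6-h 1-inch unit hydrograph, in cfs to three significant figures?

Direct runoff: 0.0, 5.5, 24.8, 43.3, 73.4, 64.0, 55.9, 0.0 cfs; ΣQ_DR = 266.9 cfs, peak = 73.4 cfs.
Runoff depth d = ΣQ_DR·Δt / A = 266.9 × 21600 / (1.24 mi²) = 2.001 in.
The 1-inch UH is the DRH scaled by (1 in)/d, so U_p = 73.4 × 1/2.001 = 36.7 cfs.

U_p ≈ 36.7 cfs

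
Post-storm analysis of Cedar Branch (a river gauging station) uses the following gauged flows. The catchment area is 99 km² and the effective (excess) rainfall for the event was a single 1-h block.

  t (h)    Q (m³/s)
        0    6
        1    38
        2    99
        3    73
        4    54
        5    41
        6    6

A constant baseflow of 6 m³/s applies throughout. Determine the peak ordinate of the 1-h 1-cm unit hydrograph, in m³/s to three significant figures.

U_p ≈ 93.0 m³/s

Direct runoff: 0.0, 32.0, 93.0, 67.0, 48.0, 35.0, 0.0 m³/s; ΣQ_DR = 275.0 m³/s, peak = 93.0 m³/s.
Runoff depth d = ΣQ_DR·Δt / A = 275.0 × 3600 / (99 km²) = 10.00 mm.
The 1-cm UH is the DRH scaled by (10 mm)/d, so U_p = 93.0 × 10/10.00 = 93.0 m³/s.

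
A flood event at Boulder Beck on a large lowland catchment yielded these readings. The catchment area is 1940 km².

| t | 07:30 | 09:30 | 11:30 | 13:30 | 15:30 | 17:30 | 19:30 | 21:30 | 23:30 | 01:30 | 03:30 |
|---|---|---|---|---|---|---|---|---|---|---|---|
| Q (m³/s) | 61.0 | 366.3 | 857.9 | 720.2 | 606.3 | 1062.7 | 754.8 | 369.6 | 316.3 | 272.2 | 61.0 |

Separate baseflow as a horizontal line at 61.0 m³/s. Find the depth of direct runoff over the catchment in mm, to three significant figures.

d ≈ 17.7 mm

Direct runoff: 0.0, 305.3, 796.9, 659.2, 545.3, 1001.7, 693.8, 308.6, 255.3, 211.2, 0.0 m³/s; ΣQ_DR = 4777 m³/s.
V = ΣQ_DR · Δt = 4777 × 7200 s = 3.440 × 10^7 m³.
Over A = 1940 km², depth = V / A = 17.7 mm.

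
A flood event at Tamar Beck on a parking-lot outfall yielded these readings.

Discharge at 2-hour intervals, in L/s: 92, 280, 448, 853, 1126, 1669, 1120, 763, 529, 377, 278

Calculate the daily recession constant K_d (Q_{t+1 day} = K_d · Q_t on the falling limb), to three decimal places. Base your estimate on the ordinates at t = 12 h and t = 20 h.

Between t = 12 h and t = 20 h the flow falls from 1120 to 278 L/s over 4×2 h = 8 h.
Per-interval ratio K = (278/1120)^(1/4) = 0.7058; K_d = K^(24/2) = 0.015.

K_d ≈ 0.015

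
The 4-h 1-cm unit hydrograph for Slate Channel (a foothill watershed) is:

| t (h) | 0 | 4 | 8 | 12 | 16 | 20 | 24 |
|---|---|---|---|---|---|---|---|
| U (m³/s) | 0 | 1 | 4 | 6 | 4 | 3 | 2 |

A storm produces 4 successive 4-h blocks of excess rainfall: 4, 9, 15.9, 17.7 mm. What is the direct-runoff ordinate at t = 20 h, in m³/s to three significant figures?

Q ≈ 21.4 m³/s

By discrete convolution, Q_j = Σ (P_i / 10 mm) · U_{j−i}.
At t = 20 h (j=5): Q = (4/10)·3 + (9/10)·4 + (15.9/10)·6 + (17.7/10)·4 = 21.4 m³/s.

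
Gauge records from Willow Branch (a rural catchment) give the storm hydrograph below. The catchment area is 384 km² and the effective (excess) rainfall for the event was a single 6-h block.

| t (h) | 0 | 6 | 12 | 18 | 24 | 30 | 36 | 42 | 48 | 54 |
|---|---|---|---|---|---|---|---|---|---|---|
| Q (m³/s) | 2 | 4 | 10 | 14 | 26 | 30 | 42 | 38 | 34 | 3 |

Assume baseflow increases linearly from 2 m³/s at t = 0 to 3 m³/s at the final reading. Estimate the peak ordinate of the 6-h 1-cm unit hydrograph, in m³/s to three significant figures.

Direct runoff: 0.00, 1.89, 7.78, 11.67, 23.56, 27.44, 39.33, 35.22, 31.11, 0.00 m³/s; ΣQ_DR = 178.0 m³/s, peak = 39.33 m³/s.
Runoff depth d = ΣQ_DR·Δt / A = 178.0 × 21600 / (384 km²) = 10.01 mm.
The 1-cm UH is the DRH scaled by (10 mm)/d, so U_p = 39.33 × 10/10.01 = 39.3 m³/s.

U_p ≈ 39.3 m³/s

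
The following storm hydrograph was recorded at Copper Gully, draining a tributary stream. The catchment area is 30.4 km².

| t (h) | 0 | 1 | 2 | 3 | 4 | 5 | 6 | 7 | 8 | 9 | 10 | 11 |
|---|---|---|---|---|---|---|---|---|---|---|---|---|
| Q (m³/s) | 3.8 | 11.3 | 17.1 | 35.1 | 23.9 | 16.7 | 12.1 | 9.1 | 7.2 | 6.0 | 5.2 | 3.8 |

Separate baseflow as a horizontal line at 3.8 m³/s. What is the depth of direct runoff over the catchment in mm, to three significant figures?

d ≈ 12.5 mm

Direct runoff: 0.0, 7.5, 13.3, 31.3, 20.1, 12.9, 8.3, 5.3, 3.4, 2.2, 1.4, 0.0 m³/s; ΣQ_DR = 105.7 m³/s.
V = ΣQ_DR · Δt = 105.7 × 3600 s = 3.805 × 10^5 m³.
Over A = 30.4 km², depth = V / A = 12.5 mm.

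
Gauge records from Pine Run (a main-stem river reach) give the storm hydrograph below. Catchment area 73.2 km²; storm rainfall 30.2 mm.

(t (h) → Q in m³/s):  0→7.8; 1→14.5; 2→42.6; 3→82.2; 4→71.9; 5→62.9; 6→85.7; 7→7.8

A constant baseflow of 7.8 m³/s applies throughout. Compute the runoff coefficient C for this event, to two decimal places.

C ≈ 0.51

ΣQ_DR = 313.0 m³/s; V = ΣQ_DR·Δt = 1.127 × 10^6 m³.
Runoff depth d = V / A = 15.39 mm.
C = d / P = 15.39 / 30.2 = 0.51.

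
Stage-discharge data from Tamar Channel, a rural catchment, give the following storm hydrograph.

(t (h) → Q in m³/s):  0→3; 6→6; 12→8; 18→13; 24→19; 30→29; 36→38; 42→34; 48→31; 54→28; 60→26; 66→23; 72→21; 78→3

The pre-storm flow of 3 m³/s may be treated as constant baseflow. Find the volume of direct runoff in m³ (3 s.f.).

V ≈ 5.18 × 10^6 m³

Direct-runoff ordinates (Q − Q_b): 0.0, 3.0, 5.0, 10.0, 16.0, 26.0, 35.0, 31.0, 28.0, 25.0, 23.0, 20.0, 18.0, 0.0 m³/s.
ΣQ_DR = 240.0 m³/s.
With Δt = 6 h = 21600 s, V = ΣQ_DR · Δt = 240.0 × 21600 = 5.18 × 10^6 m³.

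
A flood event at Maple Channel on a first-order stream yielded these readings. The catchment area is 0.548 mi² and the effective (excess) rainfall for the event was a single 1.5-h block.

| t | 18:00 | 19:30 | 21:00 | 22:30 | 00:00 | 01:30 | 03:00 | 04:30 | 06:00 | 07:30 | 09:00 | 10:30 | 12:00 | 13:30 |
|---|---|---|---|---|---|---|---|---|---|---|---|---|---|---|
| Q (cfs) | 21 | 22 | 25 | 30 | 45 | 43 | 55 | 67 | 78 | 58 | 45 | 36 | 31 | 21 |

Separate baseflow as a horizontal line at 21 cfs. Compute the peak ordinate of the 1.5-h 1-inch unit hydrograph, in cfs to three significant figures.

U_p ≈ 47.5 cfs

Direct runoff: 0.0, 1.0, 4.0, 9.0, 24.0, 22.0, 34.0, 46.0, 57.0, 37.0, 24.0, 15.0, 10.0, 0.0 cfs; ΣQ_DR = 283.0 cfs, peak = 57.0 cfs.
Runoff depth d = ΣQ_DR·Δt / A = 283.0 × 5400 / (0.548 mi²) = 1.200 in.
The 1-inch UH is the DRH scaled by (1 in)/d, so U_p = 57.0 × 1/1.200 = 47.5 cfs.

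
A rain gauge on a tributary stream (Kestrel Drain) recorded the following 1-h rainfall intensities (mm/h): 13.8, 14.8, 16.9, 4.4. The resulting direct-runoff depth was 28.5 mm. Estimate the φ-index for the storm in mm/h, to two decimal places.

Only the 3 blocks with intensity above φ contribute runoff: 13.8, 14.8, 16.9 mm/h.
Σ(I−φ)·Δt = d  ⇒  (13.8+14.8+16.9 − 3φ)·1 = 28.5
φ = (45.50 − 28.5/1) / 3 = 5.67 mm/h.

φ ≈ 5.67 mm/h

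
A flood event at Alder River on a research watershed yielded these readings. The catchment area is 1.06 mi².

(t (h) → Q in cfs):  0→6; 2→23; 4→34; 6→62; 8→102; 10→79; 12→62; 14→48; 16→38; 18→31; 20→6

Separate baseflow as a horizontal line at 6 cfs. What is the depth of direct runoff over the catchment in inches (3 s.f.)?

d ≈ 1.24 in

Direct runoff: 0.0, 17.0, 28.0, 56.0, 96.0, 73.0, 56.0, 42.0, 32.0, 25.0, 0.0 cfs; ΣQ_DR = 425.0 cfs.
V = ΣQ_DR · Δt = 425.0 × 7200 s = 3.060 × 10^6 ft³.
Over A = 1.06 mi², depth = V / A = 1.24 in.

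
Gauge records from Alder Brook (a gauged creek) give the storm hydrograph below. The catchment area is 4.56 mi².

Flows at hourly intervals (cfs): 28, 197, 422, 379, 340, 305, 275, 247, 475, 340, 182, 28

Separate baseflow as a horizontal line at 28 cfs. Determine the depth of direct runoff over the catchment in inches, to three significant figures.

d ≈ 0.979 in

Direct runoff: 0.0, 169.0, 394.0, 351.0, 312.0, 277.0, 247.0, 219.0, 447.0, 312.0, 154.0, 0.0 cfs; ΣQ_DR = 2882 cfs.
V = ΣQ_DR · Δt = 2882 × 3600 s = 1.038 × 10^7 ft³.
Over A = 4.56 mi², depth = V / A = 0.979 in.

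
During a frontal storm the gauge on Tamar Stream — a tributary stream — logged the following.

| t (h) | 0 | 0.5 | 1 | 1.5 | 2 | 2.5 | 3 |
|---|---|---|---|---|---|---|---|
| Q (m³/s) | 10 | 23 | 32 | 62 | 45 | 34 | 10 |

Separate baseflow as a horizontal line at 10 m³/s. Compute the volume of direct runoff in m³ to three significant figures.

V ≈ 2.63 × 10^5 m³

Direct-runoff ordinates (Q − Q_b): 0.0, 13.0, 22.0, 52.0, 35.0, 24.0, 0.0 m³/s.
ΣQ_DR = 146.0 m³/s.
With Δt = 0.5 h = 1800 s, V = ΣQ_DR · Δt = 146.0 × 1800 = 2.63 × 10^5 m³.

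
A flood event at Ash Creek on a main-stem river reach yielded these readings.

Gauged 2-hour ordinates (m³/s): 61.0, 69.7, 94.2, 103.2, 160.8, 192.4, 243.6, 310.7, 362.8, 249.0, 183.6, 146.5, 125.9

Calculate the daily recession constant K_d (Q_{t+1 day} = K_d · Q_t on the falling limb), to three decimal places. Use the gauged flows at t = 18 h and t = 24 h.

K_d ≈ 0.065

Between t = 18 h and t = 24 h the flow falls from 249.0 to 125.9 m³/s over 3×2 h = 6 h.
Per-interval ratio K = (125.9/249.0)^(1/3) = 0.7967; K_d = K^(24/2) = 0.065.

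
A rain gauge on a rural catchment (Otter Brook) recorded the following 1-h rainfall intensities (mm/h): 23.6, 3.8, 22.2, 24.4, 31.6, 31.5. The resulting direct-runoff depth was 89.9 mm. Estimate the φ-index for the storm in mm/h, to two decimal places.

φ ≈ 8.68 mm/h

Only the 5 blocks with intensity above φ contribute runoff: 23.6, 22.2, 24.4, 31.6, 31.5 mm/h.
Σ(I−φ)·Δt = d  ⇒  (23.6+22.2+24.4+31.6+31.5 − 5φ)·1 = 89.9
φ = (133.3 − 89.9/1) / 5 = 8.68 mm/h.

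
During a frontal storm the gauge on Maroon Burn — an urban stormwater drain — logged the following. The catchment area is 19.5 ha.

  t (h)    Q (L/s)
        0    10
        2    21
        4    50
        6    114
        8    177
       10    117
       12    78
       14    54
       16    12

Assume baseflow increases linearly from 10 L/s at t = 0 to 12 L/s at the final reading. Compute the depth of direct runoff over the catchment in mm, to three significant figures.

d ≈ 19.7 mm

Direct runoff: 0.00, 10.75, 39.50, 103.25, 166.00, 105.75, 66.50, 42.25, 0.00 L/s; ΣQ_DR = 534.0 L/s.
V = ΣQ_DR · Δt = 534.0 × 7200 s = 3.845 × 10^6 L.
Over A = 19.5 ha, depth = V / A = 19.7 mm.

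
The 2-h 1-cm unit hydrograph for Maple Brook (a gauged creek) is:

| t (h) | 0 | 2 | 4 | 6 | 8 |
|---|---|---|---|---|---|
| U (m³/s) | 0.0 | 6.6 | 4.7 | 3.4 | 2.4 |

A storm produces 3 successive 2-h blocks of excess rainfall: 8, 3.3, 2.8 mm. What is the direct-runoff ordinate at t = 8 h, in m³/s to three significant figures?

By discrete convolution, Q_j = Σ (P_i / 10 mm) · U_{j−i}.
At t = 8 h (j=4): Q = (8/10)·2.4 + (3.3/10)·3.4 + (2.8/10)·4.7 = 4.36 m³/s.

Q ≈ 4.36 m³/s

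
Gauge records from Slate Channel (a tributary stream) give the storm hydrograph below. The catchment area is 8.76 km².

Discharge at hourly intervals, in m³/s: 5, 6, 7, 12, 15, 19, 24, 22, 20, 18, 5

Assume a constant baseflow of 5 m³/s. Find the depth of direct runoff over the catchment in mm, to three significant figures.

d ≈ 40.3 mm

Direct runoff: 0.0, 1.0, 2.0, 7.0, 10.0, 14.0, 19.0, 17.0, 15.0, 13.0, 0.0 m³/s; ΣQ_DR = 98.00 m³/s.
V = ΣQ_DR · Δt = 98.00 × 3600 s = 3.528 × 10^5 m³.
Over A = 8.76 km², depth = V / A = 40.3 mm.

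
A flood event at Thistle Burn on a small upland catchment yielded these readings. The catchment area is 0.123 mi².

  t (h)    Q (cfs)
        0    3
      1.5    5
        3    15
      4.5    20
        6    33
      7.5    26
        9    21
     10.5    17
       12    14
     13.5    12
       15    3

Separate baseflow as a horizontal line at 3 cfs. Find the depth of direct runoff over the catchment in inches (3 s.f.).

d ≈ 2.57 in

Direct runoff: 0.0, 2.0, 12.0, 17.0, 30.0, 23.0, 18.0, 14.0, 11.0, 9.0, 0.0 cfs; ΣQ_DR = 136.0 cfs.
V = ΣQ_DR · Δt = 136.0 × 5400 s = 7.344 × 10^5 ft³.
Over A = 0.123 mi², depth = V / A = 2.57 in.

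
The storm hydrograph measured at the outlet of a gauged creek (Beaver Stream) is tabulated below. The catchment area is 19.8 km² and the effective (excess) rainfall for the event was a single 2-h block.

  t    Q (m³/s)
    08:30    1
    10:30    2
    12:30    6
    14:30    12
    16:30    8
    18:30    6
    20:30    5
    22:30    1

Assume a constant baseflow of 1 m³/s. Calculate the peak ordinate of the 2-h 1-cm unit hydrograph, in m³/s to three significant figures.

Direct runoff: 0.0, 1.0, 5.0, 11.0, 7.0, 5.0, 4.0, 0.0 m³/s; ΣQ_DR = 33.00 m³/s, peak = 11.0 m³/s.
Runoff depth d = ΣQ_DR·Δt / A = 33.00 × 7200 / (19.8 km²) = 12.00 mm.
The 1-cm UH is the DRH scaled by (10 mm)/d, so U_p = 11.0 × 10/12.00 = 9.17 m³/s.

U_p ≈ 9.17 m³/s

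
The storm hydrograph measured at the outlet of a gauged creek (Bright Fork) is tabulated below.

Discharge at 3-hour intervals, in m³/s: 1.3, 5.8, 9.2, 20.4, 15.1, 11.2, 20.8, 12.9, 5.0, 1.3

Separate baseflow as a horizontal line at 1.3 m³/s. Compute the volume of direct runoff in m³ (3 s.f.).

V ≈ 9.72 × 10^5 m³

Direct-runoff ordinates (Q − Q_b): 0.0, 4.5, 7.9, 19.1, 13.8, 9.9, 19.5, 11.6, 3.7, 0.0 m³/s.
ΣQ_DR = 90.00 m³/s.
With Δt = 3 h = 10800 s, V = ΣQ_DR · Δt = 90.00 × 10800 = 9.72 × 10^5 m³.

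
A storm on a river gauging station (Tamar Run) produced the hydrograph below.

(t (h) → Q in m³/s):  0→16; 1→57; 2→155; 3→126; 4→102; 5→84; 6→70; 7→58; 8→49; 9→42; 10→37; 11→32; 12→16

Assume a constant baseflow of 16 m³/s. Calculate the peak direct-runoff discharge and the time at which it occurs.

Subtracting baseflow gives direct-runoff ordinates: 0.0, 41.0, 139.0, 110.0, 86.0, 68.0, 54.0, 42.0, 33.0, 26.0, 21.0, 16.0, 0.0 m³/s.
The maximum is 139.0 m³/s, occurring at the reading for t = 2 h.

Q_p = 139.0 m³/s at t = 2 h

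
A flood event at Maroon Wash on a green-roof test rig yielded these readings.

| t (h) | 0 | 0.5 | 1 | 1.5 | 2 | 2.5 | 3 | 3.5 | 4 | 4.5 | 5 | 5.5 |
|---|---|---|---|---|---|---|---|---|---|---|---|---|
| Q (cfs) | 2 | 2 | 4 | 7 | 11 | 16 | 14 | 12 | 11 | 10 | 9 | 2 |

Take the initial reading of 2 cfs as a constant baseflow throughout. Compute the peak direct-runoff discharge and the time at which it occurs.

Subtracting baseflow gives direct-runoff ordinates: 0.0, 0.0, 2.0, 5.0, 9.0, 14.0, 12.0, 10.0, 9.0, 8.0, 7.0, 0.0 cfs.
The maximum is 14.0 cfs, occurring at the reading for t = 2.5 h.

Q_p = 14.0 cfs at t = 2.5 h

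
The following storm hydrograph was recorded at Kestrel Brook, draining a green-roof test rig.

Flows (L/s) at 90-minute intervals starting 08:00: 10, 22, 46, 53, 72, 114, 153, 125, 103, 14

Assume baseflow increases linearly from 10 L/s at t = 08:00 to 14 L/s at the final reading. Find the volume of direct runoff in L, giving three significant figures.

V ≈ 3.20 × 10^6 L

Direct-runoff ordinates (Q − Q_b): 0.00, 11.56, 35.11, 41.67, 60.22, 101.78, 140.33, 111.89, 89.44, 0.00 L/s.
ΣQ_DR = 592.0 L/s.
With Δt = 1.5 h = 5400 s, V = ΣQ_DR · Δt = 592.0 × 5400 = 3.20 × 10^6 L.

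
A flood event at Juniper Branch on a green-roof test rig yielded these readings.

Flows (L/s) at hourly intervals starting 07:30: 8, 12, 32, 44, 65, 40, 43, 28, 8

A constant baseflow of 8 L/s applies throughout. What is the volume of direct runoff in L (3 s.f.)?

Direct-runoff ordinates (Q − Q_b): 0.0, 4.0, 24.0, 36.0, 57.0, 32.0, 35.0, 20.0, 0.0 L/s.
ΣQ_DR = 208.0 L/s.
With Δt = 1 h = 3600 s, V = ΣQ_DR · Δt = 208.0 × 3600 = 7.49 × 10^5 L.

V ≈ 7.49 × 10^5 L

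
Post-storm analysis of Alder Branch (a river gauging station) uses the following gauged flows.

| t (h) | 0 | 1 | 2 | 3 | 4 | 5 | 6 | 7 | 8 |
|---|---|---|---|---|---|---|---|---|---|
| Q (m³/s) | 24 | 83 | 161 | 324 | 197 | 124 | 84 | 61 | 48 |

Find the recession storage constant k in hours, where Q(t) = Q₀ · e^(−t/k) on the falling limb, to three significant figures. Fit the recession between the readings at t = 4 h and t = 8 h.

On the falling limb, Q drops from 197 to 48 m³/s between t = 4 h and t = 8 h (Δt = 4 h).
k = −Δt / ln(Q₂/Q₁) = −4 / ln(48/197) = 2.83 h.

k ≈ 2.83 h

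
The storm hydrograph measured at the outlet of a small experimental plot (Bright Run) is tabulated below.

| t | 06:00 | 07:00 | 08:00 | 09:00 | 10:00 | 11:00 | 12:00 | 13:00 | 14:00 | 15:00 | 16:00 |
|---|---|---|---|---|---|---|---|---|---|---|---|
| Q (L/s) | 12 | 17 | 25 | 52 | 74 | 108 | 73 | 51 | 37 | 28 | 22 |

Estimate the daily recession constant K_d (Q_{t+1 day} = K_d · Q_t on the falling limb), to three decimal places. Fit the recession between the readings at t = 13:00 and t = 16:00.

K_d ≈ 0.001

Between t = 13:00 and t = 16:00 the flow falls from 51 to 22 L/s over 3×1 h = 3 h.
Per-interval ratio K = (22/51)^(1/3) = 0.7556; K_d = K^(24/1) = 0.001.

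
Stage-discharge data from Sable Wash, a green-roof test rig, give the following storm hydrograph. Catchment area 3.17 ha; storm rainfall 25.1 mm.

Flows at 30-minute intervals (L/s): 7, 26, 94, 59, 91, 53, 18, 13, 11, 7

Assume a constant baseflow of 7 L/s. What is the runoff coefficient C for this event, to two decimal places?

C ≈ 0.70

ΣQ_DR = 309.0 L/s; V = ΣQ_DR·Δt = 5.562 × 10^5 L.
Runoff depth d = V / A = 17.55 mm.
C = d / P = 17.55 / 25.1 = 0.70.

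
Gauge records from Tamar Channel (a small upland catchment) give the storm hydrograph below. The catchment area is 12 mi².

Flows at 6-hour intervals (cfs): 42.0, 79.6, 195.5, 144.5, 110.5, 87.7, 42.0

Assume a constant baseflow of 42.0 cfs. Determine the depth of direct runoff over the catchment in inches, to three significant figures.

d ≈ 0.316 in

Direct runoff: 0.0, 37.6, 153.5, 102.5, 68.5, 45.7, 0.0 cfs; ΣQ_DR = 407.8 cfs.
V = ΣQ_DR · Δt = 407.8 × 21600 s = 8.808 × 10^6 ft³.
Over A = 12 mi², depth = V / A = 0.316 in.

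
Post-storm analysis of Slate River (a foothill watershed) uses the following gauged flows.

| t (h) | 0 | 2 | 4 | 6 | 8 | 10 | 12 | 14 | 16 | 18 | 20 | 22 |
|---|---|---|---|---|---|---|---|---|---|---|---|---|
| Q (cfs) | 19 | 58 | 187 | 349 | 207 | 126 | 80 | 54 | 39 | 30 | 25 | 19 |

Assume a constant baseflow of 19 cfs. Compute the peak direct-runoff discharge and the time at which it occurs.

Q_p = 330.0 cfs at t = 6 h

Subtracting baseflow gives direct-runoff ordinates: 0.0, 39.0, 168.0, 330.0, 188.0, 107.0, 61.0, 35.0, 20.0, 11.0, 6.0, 0.0 cfs.
The maximum is 330.0 cfs, occurring at the reading for t = 6 h.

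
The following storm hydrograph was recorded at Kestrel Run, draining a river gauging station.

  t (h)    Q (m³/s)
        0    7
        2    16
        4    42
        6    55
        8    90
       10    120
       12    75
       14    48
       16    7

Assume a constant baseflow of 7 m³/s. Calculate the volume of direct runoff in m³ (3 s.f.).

V ≈ 2.86 × 10^6 m³

Direct-runoff ordinates (Q − Q_b): 0.0, 9.0, 35.0, 48.0, 83.0, 113.0, 68.0, 41.0, 0.0 m³/s.
ΣQ_DR = 397.0 m³/s.
With Δt = 2 h = 7200 s, V = ΣQ_DR · Δt = 397.0 × 7200 = 2.86 × 10^6 m³.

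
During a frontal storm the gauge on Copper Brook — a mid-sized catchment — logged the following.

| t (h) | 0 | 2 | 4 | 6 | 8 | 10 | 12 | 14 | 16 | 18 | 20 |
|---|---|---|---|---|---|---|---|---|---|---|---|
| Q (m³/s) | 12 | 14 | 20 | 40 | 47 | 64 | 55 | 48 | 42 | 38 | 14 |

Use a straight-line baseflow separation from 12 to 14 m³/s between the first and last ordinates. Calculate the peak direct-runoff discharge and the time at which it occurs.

Q_p = 51.00 m³/s at t = 10 h

Subtracting baseflow gives direct-runoff ordinates: 0.00, 1.80, 7.60, 27.40, 34.20, 51.00, 41.80, 34.60, 28.40, 24.20, 0.00 m³/s.
The maximum is 51.00 m³/s, occurring at the reading for t = 10 h.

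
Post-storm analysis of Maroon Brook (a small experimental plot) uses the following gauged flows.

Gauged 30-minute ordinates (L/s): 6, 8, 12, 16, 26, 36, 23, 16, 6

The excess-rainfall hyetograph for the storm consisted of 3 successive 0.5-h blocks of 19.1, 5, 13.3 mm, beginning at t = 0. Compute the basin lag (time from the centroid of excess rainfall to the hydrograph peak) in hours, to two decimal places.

Centroid of excess rainfall: t_c = Σ P_i·t̄_i / ΣP_i = 0.6725 h (block centres at 0.25, 0.75, 1.25 h).
Hydrograph peak occurs at t = 2.5 h, so basin lag t_L = 2.5 − 0.6725 = 1.83 h.

t_L ≈ 1.83 h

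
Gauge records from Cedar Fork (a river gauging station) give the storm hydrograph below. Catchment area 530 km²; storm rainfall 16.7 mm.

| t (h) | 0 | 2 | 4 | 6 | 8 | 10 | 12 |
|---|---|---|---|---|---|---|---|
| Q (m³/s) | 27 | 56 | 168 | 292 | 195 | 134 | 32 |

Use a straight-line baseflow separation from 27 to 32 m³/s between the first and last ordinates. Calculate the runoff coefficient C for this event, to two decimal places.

C ≈ 0.57

ΣQ_DR = 697.5 m³/s; V = ΣQ_DR·Δt = 5.022 × 10^6 m³.
Runoff depth d = V / A = 9.475 mm.
C = d / P = 9.475 / 16.7 = 0.57.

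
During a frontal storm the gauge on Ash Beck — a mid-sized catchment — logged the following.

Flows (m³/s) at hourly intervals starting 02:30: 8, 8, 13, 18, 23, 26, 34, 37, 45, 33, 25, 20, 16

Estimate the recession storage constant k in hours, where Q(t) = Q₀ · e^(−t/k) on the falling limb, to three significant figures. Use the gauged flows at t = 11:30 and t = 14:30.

k ≈ 4.14 h

On the falling limb, Q drops from 33 to 16 m³/s between t = 11:30 and t = 14:30 (Δt = 3 h).
k = −Δt / ln(Q₂/Q₁) = −3 / ln(16/33) = 4.14 h.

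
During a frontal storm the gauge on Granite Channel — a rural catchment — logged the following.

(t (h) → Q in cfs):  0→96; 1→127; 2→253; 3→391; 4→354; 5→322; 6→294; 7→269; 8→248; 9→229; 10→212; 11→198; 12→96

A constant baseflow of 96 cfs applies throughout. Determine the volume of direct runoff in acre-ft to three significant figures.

V ≈ 152 acre-ft

Direct-runoff ordinates (Q − Q_b): 0.0, 31.0, 157.0, 295.0, 258.0, 226.0, 198.0, 173.0, 152.0, 133.0, 116.0, 102.0, 0.0 cfs.
ΣQ_DR = 1841 cfs.
With Δt = 1 h = 3600 s, V = ΣQ_DR · Δt = 1841 × 3600 = 6.63 × 10^6 ft³ = 152 acre-ft.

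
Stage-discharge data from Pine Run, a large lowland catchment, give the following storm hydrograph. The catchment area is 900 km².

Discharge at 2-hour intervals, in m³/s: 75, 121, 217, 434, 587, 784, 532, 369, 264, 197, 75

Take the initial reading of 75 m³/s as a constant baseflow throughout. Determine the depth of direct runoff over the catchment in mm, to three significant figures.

Direct runoff: 0.0, 46.0, 142.0, 359.0, 512.0, 709.0, 457.0, 294.0, 189.0, 122.0, 0.0 m³/s; ΣQ_DR = 2830 m³/s.
V = ΣQ_DR · Δt = 2830 × 7200 s = 2.038 × 10^7 m³.
Over A = 900 km², depth = V / A = 22.6 mm.

d ≈ 22.6 mm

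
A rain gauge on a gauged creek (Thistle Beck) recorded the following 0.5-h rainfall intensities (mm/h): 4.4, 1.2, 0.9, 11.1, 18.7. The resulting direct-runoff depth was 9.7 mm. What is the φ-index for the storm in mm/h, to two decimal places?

φ ≈ 5.20 mm/h

Only the 2 blocks with intensity above φ contribute runoff: 11.1, 18.7 mm/h.
Σ(I−φ)·Δt = d  ⇒  (11.1+18.7 − 2φ)·0.5 = 9.7
φ = (29.80 − 9.7/0.5) / 2 = 5.20 mm/h.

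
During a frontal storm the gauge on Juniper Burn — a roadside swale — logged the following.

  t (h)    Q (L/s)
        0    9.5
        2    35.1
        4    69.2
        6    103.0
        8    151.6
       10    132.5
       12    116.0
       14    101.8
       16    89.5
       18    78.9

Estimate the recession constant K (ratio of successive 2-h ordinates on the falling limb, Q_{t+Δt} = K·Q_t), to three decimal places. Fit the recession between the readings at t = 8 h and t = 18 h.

K ≈ 0.878

Using the recession-limb readings at t = 8 h and t = 18 h: Q falls from 151.6 to 78.9 L/s over 5 intervals.
K = (Q₂/Q₁)^(1/5) = (78.9/151.6)^(1/5) = 0.878.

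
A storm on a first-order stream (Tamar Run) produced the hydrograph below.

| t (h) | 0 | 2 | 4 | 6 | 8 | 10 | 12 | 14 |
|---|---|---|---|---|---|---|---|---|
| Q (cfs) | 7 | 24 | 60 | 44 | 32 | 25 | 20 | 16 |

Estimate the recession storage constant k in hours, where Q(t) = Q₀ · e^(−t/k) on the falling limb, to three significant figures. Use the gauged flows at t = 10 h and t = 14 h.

On the falling limb, Q drops from 25 to 16 cfs between t = 10 h and t = 14 h (Δt = 4 h).
k = −Δt / ln(Q₂/Q₁) = −4 / ln(16/25) = 8.96 h.

k ≈ 8.96 h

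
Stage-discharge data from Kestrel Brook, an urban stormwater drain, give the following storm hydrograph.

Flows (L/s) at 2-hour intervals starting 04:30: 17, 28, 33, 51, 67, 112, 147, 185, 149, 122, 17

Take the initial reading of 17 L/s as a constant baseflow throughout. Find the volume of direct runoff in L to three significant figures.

Direct-runoff ordinates (Q − Q_b): 0.0, 11.0, 16.0, 34.0, 50.0, 95.0, 130.0, 168.0, 132.0, 105.0, 0.0 L/s.
ΣQ_DR = 741.0 L/s.
With Δt = 2 h = 7200 s, V = ΣQ_DR · Δt = 741.0 × 7200 = 5.34 × 10^6 L.

V ≈ 5.34 × 10^6 L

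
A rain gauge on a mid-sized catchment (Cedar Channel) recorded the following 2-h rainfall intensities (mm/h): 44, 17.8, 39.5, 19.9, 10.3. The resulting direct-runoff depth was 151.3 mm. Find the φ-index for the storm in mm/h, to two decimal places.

φ ≈ 11.39 mm/h

Only the 4 blocks with intensity above φ contribute runoff: 44, 17.8, 39.5, 19.9 mm/h.
Σ(I−φ)·Δt = d  ⇒  (44+17.8+39.5+19.9 − 4φ)·2 = 151.3
φ = (121.2 − 151.3/2) / 4 = 11.39 mm/h.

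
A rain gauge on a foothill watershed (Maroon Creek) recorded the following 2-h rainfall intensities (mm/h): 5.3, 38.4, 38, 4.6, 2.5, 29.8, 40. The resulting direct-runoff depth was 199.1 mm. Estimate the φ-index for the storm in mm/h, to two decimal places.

φ ≈ 11.66 mm/h

Only the 4 blocks with intensity above φ contribute runoff: 38.4, 38, 29.8, 40 mm/h.
Σ(I−φ)·Δt = d  ⇒  (38.4+38+29.8+40 − 4φ)·2 = 199.1
φ = (146.2 − 199.1/2) / 4 = 11.66 mm/h.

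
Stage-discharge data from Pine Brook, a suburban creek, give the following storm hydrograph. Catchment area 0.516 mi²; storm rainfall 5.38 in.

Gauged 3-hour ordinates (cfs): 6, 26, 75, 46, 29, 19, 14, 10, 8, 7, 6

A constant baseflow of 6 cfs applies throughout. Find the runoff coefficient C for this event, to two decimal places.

C ≈ 0.30

ΣQ_DR = 180.0 cfs; V = ΣQ_DR·Δt = 1.944 × 10^6 ft³.
Runoff depth d = V / A = 1.622 in.
C = d / P = 1.622 / 5.38 = 0.30.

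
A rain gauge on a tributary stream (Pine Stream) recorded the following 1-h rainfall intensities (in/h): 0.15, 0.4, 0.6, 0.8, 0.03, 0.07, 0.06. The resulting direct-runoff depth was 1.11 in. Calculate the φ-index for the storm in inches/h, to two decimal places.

φ ≈ 0.23 in/h

Only the 3 blocks with intensity above φ contribute runoff: 0.4, 0.6, 0.8 in/h.
Σ(I−φ)·Δt = d  ⇒  (0.4+0.6+0.8 − 3φ)·1 = 1.11
φ = (1.800 − 1.11/1) / 3 = 0.23 in/h.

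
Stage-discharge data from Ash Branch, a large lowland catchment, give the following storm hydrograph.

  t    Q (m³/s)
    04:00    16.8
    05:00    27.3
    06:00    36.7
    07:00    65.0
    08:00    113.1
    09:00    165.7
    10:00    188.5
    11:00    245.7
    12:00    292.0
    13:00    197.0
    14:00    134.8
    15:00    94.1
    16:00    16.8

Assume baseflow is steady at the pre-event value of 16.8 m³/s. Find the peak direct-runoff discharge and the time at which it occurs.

Q_p = 275.2 m³/s at t = 12:00

Subtracting baseflow gives direct-runoff ordinates: 0.0, 10.5, 19.9, 48.2, 96.3, 148.9, 171.7, 228.9, 275.2, 180.2, 118.0, 77.3, 0.0 m³/s.
The maximum is 275.2 m³/s, occurring at the reading for t = 12:00.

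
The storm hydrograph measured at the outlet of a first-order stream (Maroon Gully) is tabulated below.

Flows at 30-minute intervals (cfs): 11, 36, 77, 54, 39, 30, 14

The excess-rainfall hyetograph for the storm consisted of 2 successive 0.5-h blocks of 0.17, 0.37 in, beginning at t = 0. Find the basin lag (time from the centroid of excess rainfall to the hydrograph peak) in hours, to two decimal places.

t_L ≈ 0.41 h

Centroid of excess rainfall: t_c = Σ P_i·t̄_i / ΣP_i = 0.5926 h (block centres at 0.25, 0.75 h).
Hydrograph peak occurs at t = 1 h, so basin lag t_L = 1 − 0.5926 = 0.41 h.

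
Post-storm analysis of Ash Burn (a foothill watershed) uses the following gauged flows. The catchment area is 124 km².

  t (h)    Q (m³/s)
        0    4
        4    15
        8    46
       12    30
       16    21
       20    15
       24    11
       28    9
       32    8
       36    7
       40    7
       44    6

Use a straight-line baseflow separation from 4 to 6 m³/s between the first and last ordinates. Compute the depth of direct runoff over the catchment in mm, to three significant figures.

Direct runoff: 0.00, 10.82, 41.64, 25.45, 16.27, 10.09, 5.91, 3.73, 2.55, 1.36, 1.18, 0.00 m³/s; ΣQ_DR = 119.0 m³/s.
V = ΣQ_DR · Δt = 119.0 × 14400 s = 1.714 × 10^6 m³.
Over A = 124 km², depth = V / A = 13.8 mm.

d ≈ 13.8 mm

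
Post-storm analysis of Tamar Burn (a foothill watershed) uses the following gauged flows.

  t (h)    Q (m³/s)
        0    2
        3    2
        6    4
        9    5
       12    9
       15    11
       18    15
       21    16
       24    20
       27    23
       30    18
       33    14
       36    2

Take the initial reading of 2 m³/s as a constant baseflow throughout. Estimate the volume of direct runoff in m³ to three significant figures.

Direct-runoff ordinates (Q − Q_b): 0.0, 0.0, 2.0, 3.0, 7.0, 9.0, 13.0, 14.0, 18.0, 21.0, 16.0, 12.0, 0.0 m³/s.
ΣQ_DR = 115.0 m³/s.
With Δt = 3 h = 10800 s, V = ΣQ_DR · Δt = 115.0 × 10800 = 1.24 × 10^6 m³.

V ≈ 1.24 × 10^6 m³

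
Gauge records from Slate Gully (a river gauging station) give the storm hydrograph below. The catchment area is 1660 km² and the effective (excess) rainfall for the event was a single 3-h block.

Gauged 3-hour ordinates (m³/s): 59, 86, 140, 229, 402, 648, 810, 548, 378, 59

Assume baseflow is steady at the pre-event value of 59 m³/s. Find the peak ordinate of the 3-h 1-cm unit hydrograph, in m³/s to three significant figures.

Direct runoff: 0.0, 27.0, 81.0, 170.0, 343.0, 589.0, 751.0, 489.0, 319.0, 0.0 m³/s; ΣQ_DR = 2769 m³/s, peak = 751.0 m³/s.
Runoff depth d = ΣQ_DR·Δt / A = 2769 × 10800 / (1660 km²) = 18.02 mm.
The 1-cm UH is the DRH scaled by (10 mm)/d, so U_p = 751.0 × 10/18.02 = 417 m³/s.

U_p ≈ 417 m³/s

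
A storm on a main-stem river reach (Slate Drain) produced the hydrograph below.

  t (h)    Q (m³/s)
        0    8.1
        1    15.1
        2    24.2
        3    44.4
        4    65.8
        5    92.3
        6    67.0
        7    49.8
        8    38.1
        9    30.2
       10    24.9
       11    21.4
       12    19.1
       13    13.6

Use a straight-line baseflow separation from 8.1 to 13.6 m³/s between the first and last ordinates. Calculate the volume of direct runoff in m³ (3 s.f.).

V ≈ 1.30 × 10^6 m³

Direct-runoff ordinates (Q − Q_b): 0.00, 6.58, 15.25, 35.03, 56.01, 82.08, 56.36, 38.74, 26.62, 18.29, 12.57, 8.65, 5.92, 0.00 m³/s.
ΣQ_DR = 362.1 m³/s.
With Δt = 1 h = 3600 s, V = ΣQ_DR · Δt = 362.1 × 3600 = 1.30 × 10^6 m³.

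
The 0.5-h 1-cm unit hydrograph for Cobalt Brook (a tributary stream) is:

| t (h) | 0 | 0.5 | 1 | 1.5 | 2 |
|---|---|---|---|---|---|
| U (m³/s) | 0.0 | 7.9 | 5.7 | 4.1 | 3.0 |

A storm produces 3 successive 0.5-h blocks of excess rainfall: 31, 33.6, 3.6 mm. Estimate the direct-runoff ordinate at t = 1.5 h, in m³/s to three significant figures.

By discrete convolution, Q_j = Σ (P_i / 10 mm) · U_{j−i}.
At t = 1.5 h (j=3): Q = (31/10)·4.1 + (33.6/10)·5.7 + (3.6/10)·7.9 = 34.7 m³/s.

Q ≈ 34.7 m³/s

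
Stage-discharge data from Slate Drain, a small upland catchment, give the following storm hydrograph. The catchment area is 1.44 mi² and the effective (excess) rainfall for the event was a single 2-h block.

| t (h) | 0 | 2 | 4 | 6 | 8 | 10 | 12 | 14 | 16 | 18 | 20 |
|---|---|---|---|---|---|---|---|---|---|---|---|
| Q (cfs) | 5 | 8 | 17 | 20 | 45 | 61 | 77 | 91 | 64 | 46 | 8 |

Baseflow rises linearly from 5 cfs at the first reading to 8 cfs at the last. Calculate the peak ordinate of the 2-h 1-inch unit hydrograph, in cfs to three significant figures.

Direct runoff: 0.00, 2.70, 11.40, 14.10, 38.80, 54.50, 70.20, 83.90, 56.60, 38.30, 0.00 cfs; ΣQ_DR = 370.5 cfs, peak = 83.90 cfs.
Runoff depth d = ΣQ_DR·Δt / A = 370.5 × 7200 / (1.44 mi²) = 0.7974 in.
The 1-inch UH is the DRH scaled by (1 in)/d, so U_p = 83.90 × 1/0.7974 = 105 cfs.

U_p ≈ 105 cfs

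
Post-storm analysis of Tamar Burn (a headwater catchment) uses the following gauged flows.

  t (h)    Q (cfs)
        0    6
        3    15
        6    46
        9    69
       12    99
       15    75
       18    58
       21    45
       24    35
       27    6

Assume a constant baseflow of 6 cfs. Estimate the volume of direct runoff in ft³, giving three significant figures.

V ≈ 4.26 × 10^6 ft³

Direct-runoff ordinates (Q − Q_b): 0.0, 9.0, 40.0, 63.0, 93.0, 69.0, 52.0, 39.0, 29.0, 0.0 cfs.
ΣQ_DR = 394.0 cfs.
With Δt = 3 h = 10800 s, V = ΣQ_DR · Δt = 394.0 × 10800 = 4.26 × 10^6 ft³.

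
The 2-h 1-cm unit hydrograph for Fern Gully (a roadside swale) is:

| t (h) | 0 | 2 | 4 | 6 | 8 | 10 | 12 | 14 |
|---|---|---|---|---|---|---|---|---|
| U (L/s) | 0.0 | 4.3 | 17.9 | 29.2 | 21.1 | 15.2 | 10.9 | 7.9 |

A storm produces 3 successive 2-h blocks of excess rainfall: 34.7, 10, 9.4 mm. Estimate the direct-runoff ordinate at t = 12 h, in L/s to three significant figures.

By discrete convolution, Q_j = Σ (P_i / 10 mm) · U_{j−i}.
At t = 12 h (j=6): Q = (34.7/10)·10.9 + (10/10)·15.2 + (9.4/10)·21.1 = 72.9 L/s.

Q ≈ 72.9 L/s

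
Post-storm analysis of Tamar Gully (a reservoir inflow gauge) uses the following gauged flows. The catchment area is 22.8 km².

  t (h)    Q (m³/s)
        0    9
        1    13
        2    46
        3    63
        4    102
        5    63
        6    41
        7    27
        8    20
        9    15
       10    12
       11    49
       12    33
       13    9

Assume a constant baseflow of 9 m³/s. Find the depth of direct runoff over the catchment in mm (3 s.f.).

Direct runoff: 0.0, 4.0, 37.0, 54.0, 93.0, 54.0, 32.0, 18.0, 11.0, 6.0, 3.0, 40.0, 24.0, 0.0 m³/s; ΣQ_DR = 376.0 m³/s.
V = ΣQ_DR · Δt = 376.0 × 3600 s = 1.354 × 10^6 m³.
Over A = 22.8 km², depth = V / A = 59.4 mm.

d ≈ 59.4 mm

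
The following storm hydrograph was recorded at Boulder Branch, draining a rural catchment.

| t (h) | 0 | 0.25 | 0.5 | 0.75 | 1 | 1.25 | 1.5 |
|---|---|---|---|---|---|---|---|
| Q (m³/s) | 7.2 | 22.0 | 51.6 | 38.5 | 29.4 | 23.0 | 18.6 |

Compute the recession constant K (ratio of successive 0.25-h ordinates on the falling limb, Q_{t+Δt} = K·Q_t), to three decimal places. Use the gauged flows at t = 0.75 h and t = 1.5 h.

Using the recession-limb readings at t = 0.75 h and t = 1.5 h: Q falls from 38.5 to 18.6 m³/s over 3 intervals.
K = (Q₂/Q₁)^(1/3) = (18.6/38.5)^(1/3) = 0.785.

K ≈ 0.785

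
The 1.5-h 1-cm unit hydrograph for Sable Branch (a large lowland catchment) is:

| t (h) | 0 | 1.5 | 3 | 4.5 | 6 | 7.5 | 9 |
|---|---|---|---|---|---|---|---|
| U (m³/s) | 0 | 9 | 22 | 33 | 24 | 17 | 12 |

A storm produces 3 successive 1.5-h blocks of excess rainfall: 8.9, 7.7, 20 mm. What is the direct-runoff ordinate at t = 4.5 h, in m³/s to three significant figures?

Q ≈ 64.3 m³/s

By discrete convolution, Q_j = Σ (P_i / 10 mm) · U_{j−i}.
At t = 4.5 h (j=3): Q = (8.9/10)·33 + (7.7/10)·22 + (20/10)·9 = 64.3 m³/s.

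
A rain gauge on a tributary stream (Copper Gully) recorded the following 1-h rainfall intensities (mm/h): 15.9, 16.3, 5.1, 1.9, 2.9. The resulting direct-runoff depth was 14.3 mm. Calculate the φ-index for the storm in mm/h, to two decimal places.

Only the 2 blocks with intensity above φ contribute runoff: 15.9, 16.3 mm/h.
Σ(I−φ)·Δt = d  ⇒  (15.9+16.3 − 2φ)·1 = 14.3
φ = (32.20 − 14.3/1) / 2 = 8.95 mm/h.

φ ≈ 8.95 mm/h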